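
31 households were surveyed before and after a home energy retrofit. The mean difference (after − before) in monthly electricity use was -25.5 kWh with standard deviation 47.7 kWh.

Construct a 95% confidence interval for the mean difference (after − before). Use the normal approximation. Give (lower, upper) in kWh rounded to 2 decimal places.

(-42.29, -8.71)

This is a matched-pairs design, so SE = s_d/√n = 47.7/√31 = 8.5672.
Margin = 1.960 × 8.5672 = 16.7917; the interval is -25.5 ± 16.7917 = (-42.29, -8.71).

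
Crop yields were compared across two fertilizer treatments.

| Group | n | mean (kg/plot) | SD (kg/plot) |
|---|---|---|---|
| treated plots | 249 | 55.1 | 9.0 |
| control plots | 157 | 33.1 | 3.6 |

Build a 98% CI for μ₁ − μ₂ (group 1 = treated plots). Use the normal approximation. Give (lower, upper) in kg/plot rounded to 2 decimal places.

(20.51, 23.49)

Standard errors of each mean: 9.0/√249 = 0.5704 and 3.6/√157 = 0.2873.
SE(x̄₁ − x̄₂) = √(0.5704² + 0.2873²) = 0.6387 for independent samples with unequal variances.
With z* = 2.326, the margin is 2.326 × 0.6387 = 1.4856.
x̄₁ − x̄₂ = 55.1 − 33.1 = 22.0000; the interval is 22.0000 ± 1.4856 = (20.51, 23.49).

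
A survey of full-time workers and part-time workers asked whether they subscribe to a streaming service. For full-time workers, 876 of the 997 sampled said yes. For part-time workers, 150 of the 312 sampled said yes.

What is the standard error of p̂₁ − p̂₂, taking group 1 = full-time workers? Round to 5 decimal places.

0.03012

Sample proportions: 876/997 = 0.8786, 150/312 = 0.4808.
Each SE is √(p̂(1−p̂)/n): √(0.8786·0.1214/997) = 0.01034 and √(0.4808·0.5192/312) = 0.02829.
SE(p̂₁ − p̂₂) = √(SE₁² + SE₂²) = √(0.0001069156 + 0.0008003241) = 0.03012, since the two samples are independent.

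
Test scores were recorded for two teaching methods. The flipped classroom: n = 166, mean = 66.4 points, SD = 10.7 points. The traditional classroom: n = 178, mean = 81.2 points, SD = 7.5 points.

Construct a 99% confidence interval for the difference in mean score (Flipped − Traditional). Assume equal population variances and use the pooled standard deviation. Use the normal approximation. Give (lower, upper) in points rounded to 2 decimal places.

s_p = √[((n₁−1)s₁² + (n₂−1)s₂²)/(n₁+n₂−2)] = √[(165·10.7² + 177·7.5²)/342] = 9.1841.
SE = 9.1841·√(1/166 + 1/178) = 0.9910.
With z* = 2.576, margin = 2.576 × 0.9910 = 2.5528.
x̄₁ − x̄₂ = 66.4 − 81.2 = -14.8000; interval -14.8000 ± 2.5528 = (-17.35, -12.25).

(-17.35, -12.25)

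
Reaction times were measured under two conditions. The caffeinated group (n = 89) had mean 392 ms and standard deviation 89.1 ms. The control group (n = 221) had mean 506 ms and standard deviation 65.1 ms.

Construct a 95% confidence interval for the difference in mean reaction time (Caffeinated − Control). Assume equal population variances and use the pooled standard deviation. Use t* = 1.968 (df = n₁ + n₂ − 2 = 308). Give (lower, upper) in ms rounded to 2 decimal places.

(-131.98, -96.02)

Pooled variance s_p² = [88·89.1² + 220·65.1²] / (89+221−2) = 5295.3814, so s_p = 72.7694.
SE_diff = s_p·√(1/n₁ + 1/n₂) = 72.7694·√(1/89 + 1/221) = 9.1356.
t* = 1.968; margin = 1.968 × 9.1356 = 17.9789.
Difference = 392 − 506 = -114.0000.
-114.0000 ± 17.9789 → (-131.98, -96.02).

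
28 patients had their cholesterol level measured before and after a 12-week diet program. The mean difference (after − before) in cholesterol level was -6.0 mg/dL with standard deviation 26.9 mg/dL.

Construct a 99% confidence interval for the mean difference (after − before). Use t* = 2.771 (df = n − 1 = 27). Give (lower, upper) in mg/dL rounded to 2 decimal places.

Paired design: SE = s_d/√n = 26.9/√28 = 5.0836.
t* = 2.771; margin of error = 2.771 × 5.0836 = 14.0867.
-6.0 ± 14.0867 → (-20.09, 8.09).

(-20.09, 8.09)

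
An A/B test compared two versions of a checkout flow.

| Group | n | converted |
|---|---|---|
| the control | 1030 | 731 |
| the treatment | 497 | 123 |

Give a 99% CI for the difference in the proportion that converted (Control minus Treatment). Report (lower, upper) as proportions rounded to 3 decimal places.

Sample proportions: 731/1030 = 0.7097, 123/497 = 0.2475.
Each SE is √(p̂(1−p̂)/n): √(0.7097·0.2903/1030) = 0.01414 and √(0.2475·0.7525/497) = 0.01936.
SE(p̂₁ − p̂₂) = √(SE₁² + SE₂²) = √(0.0001999396 + 0.0003748096) = 0.02397, since the two samples are independent.
At 99% confidence z* = 2.576; margin = 2.576 × 0.02397 = 0.06175.
The difference is 0.7097 − 0.2475 = 0.4622, so the interval is 0.4622 ± 0.06175 = (0.400, 0.524).

(0.400, 0.524)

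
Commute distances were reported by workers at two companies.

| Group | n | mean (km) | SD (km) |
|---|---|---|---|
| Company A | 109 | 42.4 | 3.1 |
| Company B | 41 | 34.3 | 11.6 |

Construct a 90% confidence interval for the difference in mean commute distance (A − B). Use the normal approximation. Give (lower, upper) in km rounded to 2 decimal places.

(5.08, 11.12)

Per-group SEs: s₁/√n₁ = 3.1/√109 = 0.2969, s₂/√n₂ = 11.6/√41 = 1.8116.
Unpooled SE of the difference: √(0.08814961 + 3.28189456) = 1.8358.
Margin of error = z* · SE = 1.645 × 1.8358 = 3.0199.
x̄₁ − x̄₂ = 42.4 − 34.3 = 8.1000.
CI: 8.1000 ± 3.0199 = (5.08, 11.12).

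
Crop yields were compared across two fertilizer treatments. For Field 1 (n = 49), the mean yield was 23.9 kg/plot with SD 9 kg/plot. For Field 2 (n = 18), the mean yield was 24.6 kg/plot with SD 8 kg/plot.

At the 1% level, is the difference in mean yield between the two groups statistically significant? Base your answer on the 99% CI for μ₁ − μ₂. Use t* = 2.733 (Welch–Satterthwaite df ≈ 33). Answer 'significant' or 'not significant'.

Standard errors of each mean: 9/√49 = 1.2857 and 8/√18 = 1.8856.
SE(x̄₁ − x̄₂) = √(1.2857² + 1.8856²) = 2.2822 for independent samples with unequal variances.
With t* = 2.733, the margin is 2.733 × 2.2822 = 6.2373.
x̄₁ − x̄₂ = 23.9 − 24.6 = -0.7000; the interval is -0.7000 ± 6.2373 = (-6.9373, 5.5373).
The interval (-6.9373, 5.5373) contains 0, so the difference is not significant.

not significant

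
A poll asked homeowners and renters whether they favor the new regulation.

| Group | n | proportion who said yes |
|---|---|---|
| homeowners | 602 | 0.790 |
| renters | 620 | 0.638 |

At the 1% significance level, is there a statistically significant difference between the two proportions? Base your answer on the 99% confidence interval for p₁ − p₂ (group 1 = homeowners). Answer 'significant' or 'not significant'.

significant

The two standard errors are √(0.7900×0.2100/602) = 0.01660 and √(0.6380×0.3620/620) = 0.01930.
Because the samples are independent, SE_diff = √(0.01660² + 0.01930²) = 0.02546.
Using z* = 2.576 for 99%, ME = 2.576 × 0.02546 = 0.06558.
p̂₁ − p̂₂ = 0.1520; interval 0.1520 ± 0.06558 gives (0.08642, 0.21758).
The interval (0.08642, 0.21758) does not contain 0, so the difference is significant.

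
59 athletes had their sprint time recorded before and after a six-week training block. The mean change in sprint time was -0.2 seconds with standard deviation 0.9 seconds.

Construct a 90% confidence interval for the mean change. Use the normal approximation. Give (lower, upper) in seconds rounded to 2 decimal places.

(-0.39, -0.01)

This is a matched-pairs design, so SE = s_d/√n = 0.9/√59 = 0.1172.
Margin = 1.645 × 0.1172 = 0.1928; the interval is -0.2 ± 0.1928 = (-0.39, -0.01).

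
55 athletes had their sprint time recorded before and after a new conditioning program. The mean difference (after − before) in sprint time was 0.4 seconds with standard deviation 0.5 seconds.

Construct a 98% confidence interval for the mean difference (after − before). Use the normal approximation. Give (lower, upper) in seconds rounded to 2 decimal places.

(0.24, 0.56)

This is a matched-pairs design, so SE = s_d/√n = 0.5/√55 = 0.0674.
Margin = 2.326 × 0.0674 = 0.1568; the interval is 0.4 ± 0.1568 = (0.24, 0.56).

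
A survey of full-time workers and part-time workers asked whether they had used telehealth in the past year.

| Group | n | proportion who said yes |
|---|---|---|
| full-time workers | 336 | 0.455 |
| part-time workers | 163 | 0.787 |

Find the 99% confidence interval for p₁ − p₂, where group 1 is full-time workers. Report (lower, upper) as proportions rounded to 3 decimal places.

Each SE is √(p̂(1−p̂)/n): √(0.4550·0.5450/336) = 0.02717 and √(0.7870·0.2130/163) = 0.03207.
SE(p̂₁ − p̂₂) = √(SE₁² + SE₂²) = √(0.0007382089 + 0.0010284849) = 0.04203, since the two samples are independent.
At 99% confidence z* = 2.576; margin = 2.576 × 0.04203 = 0.10827.
The difference is 0.4550 − 0.7870 = -0.3320, so the interval is -0.3320 ± 0.10827 = (-0.440, -0.224).

(-0.440, -0.224)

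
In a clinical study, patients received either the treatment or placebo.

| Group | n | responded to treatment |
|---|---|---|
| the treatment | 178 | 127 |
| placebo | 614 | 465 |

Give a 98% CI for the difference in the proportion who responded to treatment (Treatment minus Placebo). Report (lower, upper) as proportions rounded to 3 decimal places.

p̂₁ = 127/178 = 0.7135 and p̂₂ = 465/614 = 0.7573.
SE₁ = √(p̂₁(1−p̂₁)/n₁) = √(0.7135·0.2865/178) = 0.03389; SE₂ = √(0.7573·0.2427/614) = 0.01730.
Independent samples: SE of the difference = √(SE₁² + SE₂²) = √(0.0011485321 + 0.00029929) = 0.03805.
z* for 98% confidence is 2.326, so the margin of error is 2.326 × 0.03805 = 0.08850.
Point estimate p̂₁ − p̂₂ = 0.7135 − 0.7573 = -0.0438.
-0.0438 ± 0.08850 → (-0.132, 0.045).

(-0.132, 0.045)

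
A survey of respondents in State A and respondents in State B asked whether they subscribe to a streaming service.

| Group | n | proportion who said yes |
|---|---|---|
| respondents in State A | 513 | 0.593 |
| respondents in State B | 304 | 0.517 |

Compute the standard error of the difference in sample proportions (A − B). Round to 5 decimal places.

0.03594

The two standard errors are √(0.5930×0.4070/513) = 0.02169 and √(0.5170×0.4830/304) = 0.02866.
Because the samples are independent, SE_diff = √(0.02169² + 0.02866²) = 0.03594.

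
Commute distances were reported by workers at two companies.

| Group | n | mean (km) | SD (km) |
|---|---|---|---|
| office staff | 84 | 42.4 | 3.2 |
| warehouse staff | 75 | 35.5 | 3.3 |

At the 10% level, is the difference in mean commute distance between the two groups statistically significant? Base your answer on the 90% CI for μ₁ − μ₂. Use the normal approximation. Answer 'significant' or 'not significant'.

Standard errors of each mean: 3.2/√84 = 0.3491 and 3.3/√75 = 0.3811.
SE(x̄₁ − x̄₂) = √(0.3491² + 0.3811²) = 0.5168 for independent samples with unequal variances.
With z* = 1.645, the margin is 1.645 × 0.5168 = 0.8501.
x̄₁ − x̄₂ = 42.4 − 35.5 = 6.9000; the interval is 6.9000 ± 0.8501 = (6.0499, 7.7501).
The interval (6.0499, 7.7501) does not contain 0, so the difference is significant.

significant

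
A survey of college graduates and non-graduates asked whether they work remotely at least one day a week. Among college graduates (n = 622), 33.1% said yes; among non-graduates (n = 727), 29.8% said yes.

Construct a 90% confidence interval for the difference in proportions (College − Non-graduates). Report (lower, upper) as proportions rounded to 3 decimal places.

SE₁ = √(p̂₁(1−p̂₁)/n₁) = √(0.3310·0.6690/622) = 0.01887; SE₂ = √(0.2980·0.7020/727) = 0.01696.
Independent samples: SE of the difference = √(SE₁² + SE₂²) = √(0.0003560769 + 0.0002876416) = 0.02537.
z* for 90% confidence is 1.645, so the margin of error is 1.645 × 0.02537 = 0.04173.
Point estimate p̂₁ − p̂₂ = 0.3310 − 0.2980 = 0.0330.
0.0330 ± 0.04173 → (-0.009, 0.075).

(-0.009, 0.075)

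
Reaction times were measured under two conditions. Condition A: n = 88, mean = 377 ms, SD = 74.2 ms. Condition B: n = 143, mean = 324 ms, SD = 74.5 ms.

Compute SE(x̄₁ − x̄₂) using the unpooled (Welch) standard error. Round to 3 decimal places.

Standard errors of each mean: 74.2/√88 = 7.9097 and 74.5/√143 = 6.2300.
SE(x̄₁ − x̄₂) = √(7.9097² + 6.2300²) = 10.0686 for independent samples with unequal variances.

10.069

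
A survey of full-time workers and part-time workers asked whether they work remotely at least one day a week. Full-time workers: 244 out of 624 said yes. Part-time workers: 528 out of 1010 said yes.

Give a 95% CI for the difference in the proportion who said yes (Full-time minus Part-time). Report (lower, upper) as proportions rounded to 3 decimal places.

First, p̂₁ = 244/624 = 0.3910; p̂₂ = 528/1010 = 0.5228.
The two standard errors are √(0.3910×0.6090/624) = 0.01953 and √(0.5228×0.4772/1010) = 0.01572.
Because the samples are independent, SE_diff = √(0.01953² + 0.01572²) = 0.02507.
Using z* = 1.960 for 95%, ME = 1.960 × 0.02507 = 0.04914.
p̂₁ − p̂₂ = -0.1318; interval -0.1318 ± 0.04914 gives (-0.181, -0.083).

(-0.181, -0.083)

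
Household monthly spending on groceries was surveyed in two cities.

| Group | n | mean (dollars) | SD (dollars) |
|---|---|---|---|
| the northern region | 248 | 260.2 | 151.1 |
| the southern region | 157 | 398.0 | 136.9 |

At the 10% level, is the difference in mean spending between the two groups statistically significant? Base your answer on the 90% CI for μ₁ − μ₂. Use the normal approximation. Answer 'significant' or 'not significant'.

Standard errors of each mean: 151.1/√248 = 9.5949 and 136.9/√157 = 10.9258.
SE(x̄₁ − x̄₂) = √(9.5949² + 10.9258²) = 14.5408 for independent samples with unequal variances.
With z* = 1.645, the margin is 1.645 × 14.5408 = 23.9196.
x̄₁ − x̄₂ = 260.2 − 398.0 = -137.8000; the interval is -137.8000 ± 23.9196 = (-161.7196, -113.8804).
The interval (-161.7196, -113.8804) does not contain 0, so the difference is significant.

significant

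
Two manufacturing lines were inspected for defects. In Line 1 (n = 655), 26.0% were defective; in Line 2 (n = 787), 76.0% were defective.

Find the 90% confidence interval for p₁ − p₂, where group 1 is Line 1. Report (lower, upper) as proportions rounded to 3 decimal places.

The two standard errors are √(0.2600×0.7400/655) = 0.01714 and √(0.7600×0.2400/787) = 0.01522.
Because the samples are independent, SE_diff = √(0.01714² + 0.01522²) = 0.02292.
Using z* = 1.645 for 90%, ME = 1.645 × 0.02292 = 0.03770.
p̂₁ − p̂₂ = -0.5000; interval -0.5000 ± 0.03770 gives (-0.538, -0.462).

(-0.538, -0.462)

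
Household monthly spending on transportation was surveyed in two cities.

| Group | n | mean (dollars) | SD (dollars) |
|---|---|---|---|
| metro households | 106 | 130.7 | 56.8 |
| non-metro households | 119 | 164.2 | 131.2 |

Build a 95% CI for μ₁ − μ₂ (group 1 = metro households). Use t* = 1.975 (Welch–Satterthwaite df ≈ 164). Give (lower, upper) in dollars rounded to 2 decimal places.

(-59.63, -7.37)

Standard errors of each mean: 56.8/√106 = 5.5169 and 131.2/√119 = 12.0271.
SE(x̄₁ − x̄₂) = √(5.5169² + 12.0271²) = 13.2321 for independent samples with unequal variances.
With t* = 1.975, the margin is 1.975 × 13.2321 = 26.1334.
x̄₁ − x̄₂ = 130.7 − 164.2 = -33.5000; the interval is -33.5000 ± 26.1334 = (-59.63, -7.37).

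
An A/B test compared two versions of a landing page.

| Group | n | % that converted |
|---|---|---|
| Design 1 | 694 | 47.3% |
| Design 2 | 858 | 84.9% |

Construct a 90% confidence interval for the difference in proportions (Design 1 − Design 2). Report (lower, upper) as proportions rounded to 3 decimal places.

The two standard errors are √(0.4730×0.5270/694) = 0.01895 and √(0.8490×0.1510/858) = 0.01222.
Because the samples are independent, SE_diff = √(0.01895² + 0.01222²) = 0.02255.
Using z* = 1.645 for 90%, ME = 1.645 × 0.02255 = 0.03709.
p̂₁ − p̂₂ = -0.3760; interval -0.3760 ± 0.03709 gives (-0.413, -0.339).

(-0.413, -0.339)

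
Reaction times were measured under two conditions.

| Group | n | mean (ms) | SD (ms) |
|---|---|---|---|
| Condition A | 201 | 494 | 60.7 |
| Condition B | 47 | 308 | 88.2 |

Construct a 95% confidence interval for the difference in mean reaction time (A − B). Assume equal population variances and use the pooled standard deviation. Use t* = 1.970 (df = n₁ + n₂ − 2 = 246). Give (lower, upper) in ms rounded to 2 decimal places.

Pooled variance s_p² = [200·60.7² + 46·88.2²] / (201+47−2) = 4450.1750, so s_p = 66.7096.
SE_diff = s_p·√(1/n₁ + 1/n₂) = 66.7096·√(1/201 + 1/47) = 10.8085.
t* = 1.970; margin = 1.970 × 10.8085 = 21.2927.
Difference = 494 − 308 = 186.0000.
186.0000 ± 21.2927 → (164.71, 207.29).

(164.71, 207.29)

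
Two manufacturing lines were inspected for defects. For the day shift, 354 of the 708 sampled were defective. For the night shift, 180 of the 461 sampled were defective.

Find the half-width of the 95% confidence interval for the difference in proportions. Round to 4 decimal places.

First, p̂₁ = 354/708 = 0.5000; p̂₂ = 180/461 = 0.3905.
The two standard errors are √(0.5000×0.5000/708) = 0.01879 and √(0.3905×0.6095/461) = 0.02272.
Because the samples are independent, SE_diff = √(0.01879² + 0.02272²) = 0.02948.
Using z* = 1.960 for 95%, ME = 1.960 × 0.02948 = 0.05778.

0.0578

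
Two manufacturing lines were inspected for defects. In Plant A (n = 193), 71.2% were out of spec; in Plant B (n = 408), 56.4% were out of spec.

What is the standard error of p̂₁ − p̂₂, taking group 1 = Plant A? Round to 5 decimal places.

0.04081

SE₁ = √(p̂₁(1−p̂₁)/n₁) = √(0.7120·0.2880/193) = 0.03260; SE₂ = √(0.5640·0.4360/408) = 0.02455.
Independent samples: SE of the difference = √(SE₁² + SE₂²) = √(0.00106276 + 0.0006027025) = 0.04081.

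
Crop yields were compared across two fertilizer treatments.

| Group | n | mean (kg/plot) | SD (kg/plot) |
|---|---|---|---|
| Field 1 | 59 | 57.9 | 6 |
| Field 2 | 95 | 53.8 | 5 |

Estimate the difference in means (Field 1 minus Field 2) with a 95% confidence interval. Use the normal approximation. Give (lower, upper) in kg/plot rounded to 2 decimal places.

Standard errors of each mean: 6/√59 = 0.7811 and 5/√95 = 0.5130.
SE(x̄₁ − x̄₂) = √(0.7811² + 0.5130²) = 0.9345 for independent samples with unequal variances.
With z* = 1.960, the margin is 1.960 × 0.9345 = 1.8316.
x̄₁ − x̄₂ = 57.9 − 53.8 = 4.1000; the interval is 4.1000 ± 1.8316 = (2.27, 5.93).

(2.27, 5.93)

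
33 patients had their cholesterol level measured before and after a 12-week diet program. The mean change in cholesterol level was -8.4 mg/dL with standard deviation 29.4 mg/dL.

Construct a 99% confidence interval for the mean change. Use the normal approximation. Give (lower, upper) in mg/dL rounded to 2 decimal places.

Paired design: SE = s_d/√n = 29.4/√33 = 5.1179.
z* = 2.576; margin of error = 2.576 × 5.1179 = 13.1837.
-8.4 ± 13.1837 → (-21.58, 4.78).

(-21.58, 4.78)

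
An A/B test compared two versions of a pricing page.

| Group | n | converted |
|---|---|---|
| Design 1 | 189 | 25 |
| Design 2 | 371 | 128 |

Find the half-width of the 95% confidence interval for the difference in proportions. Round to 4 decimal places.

First, p̂₁ = 25/189 = 0.1323; p̂₂ = 128/371 = 0.3450.
The two standard errors are √(0.1323×0.8677/189) = 0.02465 and √(0.3450×0.6550/371) = 0.02468.
Because the samples are independent, SE_diff = √(0.02465² + 0.02468²) = 0.03488.
Using z* = 1.960 for 95%, ME = 1.960 × 0.03488 = 0.06836.

0.0684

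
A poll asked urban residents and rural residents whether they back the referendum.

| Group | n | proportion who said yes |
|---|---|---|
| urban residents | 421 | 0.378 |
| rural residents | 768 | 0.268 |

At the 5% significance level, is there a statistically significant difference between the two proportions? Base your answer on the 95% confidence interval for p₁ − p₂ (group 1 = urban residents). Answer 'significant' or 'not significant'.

significant

Each SE is √(p̂(1−p̂)/n): √(0.3780·0.6220/421) = 0.02363 and √(0.2680·0.7320/768) = 0.01598.
SE(p̂₁ − p̂₂) = √(SE₁² + SE₂²) = √(0.0005583769 + 0.0002553604) = 0.02853, since the two samples are independent.
At 95% confidence z* = 1.960; margin = 1.960 × 0.02853 = 0.05592.
The difference is 0.3780 − 0.2680 = 0.1100, so the interval is 0.1100 ± 0.05592 = (0.05408, 0.16592).
The interval (0.05408, 0.16592) does not contain 0, so the difference is significant.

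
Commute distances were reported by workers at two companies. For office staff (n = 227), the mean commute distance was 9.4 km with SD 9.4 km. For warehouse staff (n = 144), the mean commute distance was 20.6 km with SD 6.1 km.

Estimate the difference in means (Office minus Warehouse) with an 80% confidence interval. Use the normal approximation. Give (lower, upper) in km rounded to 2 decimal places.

Standard errors of each mean: 9.4/√227 = 0.6239 and 6.1/√144 = 0.5083.
SE(x̄₁ − x̄₂) = √(0.6239² + 0.5083²) = 0.8047 for independent samples with unequal variances.
With z* = 1.282, the margin is 1.282 × 0.8047 = 1.0316.
x̄₁ − x̄₂ = 9.4 − 20.6 = -11.2000; the interval is -11.2000 ± 1.0316 = (-12.23, -10.17).

(-12.23, -10.17)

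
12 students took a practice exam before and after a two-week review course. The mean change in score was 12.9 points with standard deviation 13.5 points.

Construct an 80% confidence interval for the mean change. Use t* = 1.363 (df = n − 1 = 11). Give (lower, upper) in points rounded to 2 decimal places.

(7.59, 18.21)

This is a matched-pairs design, so SE = s_d/√n = 13.5/√12 = 3.8971.
Margin = 1.363 × 3.8971 = 5.3117; the interval is 12.9 ± 5.3117 = (7.59, 18.21).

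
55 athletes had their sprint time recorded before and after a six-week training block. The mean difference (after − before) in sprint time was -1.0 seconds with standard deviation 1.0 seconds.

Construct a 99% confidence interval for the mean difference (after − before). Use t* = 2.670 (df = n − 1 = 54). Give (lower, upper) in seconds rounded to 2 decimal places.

(-1.36, -0.64)

This is a matched-pairs design, so SE = s_d/√n = 1.0/√55 = 0.1348.
Margin = 2.670 × 0.1348 = 0.3599; the interval is -1.0 ± 0.3599 = (-1.36, -0.64).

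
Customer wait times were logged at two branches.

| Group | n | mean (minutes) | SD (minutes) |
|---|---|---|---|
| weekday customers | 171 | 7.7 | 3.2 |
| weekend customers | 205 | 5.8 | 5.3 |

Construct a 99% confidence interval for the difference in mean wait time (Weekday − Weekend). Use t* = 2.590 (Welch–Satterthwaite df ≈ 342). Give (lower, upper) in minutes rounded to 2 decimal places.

(0.75, 3.05)

Standard errors of each mean: 3.2/√171 = 0.2447 and 5.3/√205 = 0.3702.
SE(x̄₁ − x̄₂) = √(0.2447² + 0.3702²) = 0.4438 for independent samples with unequal variances.
With t* = 2.590, the margin is 2.590 × 0.4438 = 1.1494.
x̄₁ − x̄₂ = 7.7 − 5.8 = 1.9000; the interval is 1.9000 ± 1.1494 = (0.75, 3.05).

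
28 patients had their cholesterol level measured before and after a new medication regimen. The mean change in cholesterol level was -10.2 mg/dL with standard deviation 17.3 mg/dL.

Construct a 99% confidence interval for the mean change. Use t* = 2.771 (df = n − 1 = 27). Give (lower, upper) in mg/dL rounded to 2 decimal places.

Paired design: SE = s_d/√n = 17.3/√28 = 3.2694.
t* = 2.771; margin of error = 2.771 × 3.2694 = 9.0595.
-10.2 ± 9.0595 → (-19.26, -1.14).

(-19.26, -1.14)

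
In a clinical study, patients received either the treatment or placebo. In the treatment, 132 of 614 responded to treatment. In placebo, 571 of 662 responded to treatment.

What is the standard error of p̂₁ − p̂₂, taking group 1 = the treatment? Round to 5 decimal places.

0.02131

First, p̂₁ = 132/614 = 0.2150; p̂₂ = 571/662 = 0.8625.
The two standard errors are √(0.2150×0.7850/614) = 0.01658 and √(0.8625×0.1375/662) = 0.01338.
Because the samples are independent, SE_diff = √(0.01658² + 0.01338²) = 0.02131.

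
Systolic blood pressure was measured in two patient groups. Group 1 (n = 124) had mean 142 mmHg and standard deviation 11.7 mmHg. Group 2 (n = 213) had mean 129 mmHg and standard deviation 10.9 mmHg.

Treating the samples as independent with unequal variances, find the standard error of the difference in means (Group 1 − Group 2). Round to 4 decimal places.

Per-group SEs: s₁/√n₁ = 11.7/√124 = 1.0507, s₂/√n₂ = 10.9/√213 = 0.7469.
Unpooled SE of the difference: √(1.10397049 + 0.55785961) = 1.2891.

1.2891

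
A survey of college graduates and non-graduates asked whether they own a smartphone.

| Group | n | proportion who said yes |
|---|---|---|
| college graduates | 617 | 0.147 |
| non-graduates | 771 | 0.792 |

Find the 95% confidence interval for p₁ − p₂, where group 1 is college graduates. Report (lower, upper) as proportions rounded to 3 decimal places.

Each SE is √(p̂(1−p̂)/n): √(0.1470·0.8530/617) = 0.01426 and √(0.7920·0.2080/771) = 0.01462.
SE(p̂₁ − p̂₂) = √(SE₁² + SE₂²) = √(0.0002033476 + 0.0002137444) = 0.02042, since the two samples are independent.
At 95% confidence z* = 1.960; margin = 1.960 × 0.02042 = 0.04002.
The difference is 0.1470 − 0.7920 = -0.6450, so the interval is -0.6450 ± 0.04002 = (-0.685, -0.605).

(-0.685, -0.605)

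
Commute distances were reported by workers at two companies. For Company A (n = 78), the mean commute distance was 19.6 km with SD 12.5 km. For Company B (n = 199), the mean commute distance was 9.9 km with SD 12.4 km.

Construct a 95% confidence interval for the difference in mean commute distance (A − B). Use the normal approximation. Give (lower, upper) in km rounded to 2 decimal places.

(6.43, 12.97)

Standard errors of each mean: 12.5/√78 = 1.4153 and 12.4/√199 = 0.8790.
SE(x̄₁ − x̄₂) = √(1.4153² + 0.8790²) = 1.6660 for independent samples with unequal variances.
With z* = 1.960, the margin is 1.960 × 1.6660 = 3.2654.
x̄₁ − x̄₂ = 19.6 − 9.9 = 9.7000; the interval is 9.7000 ± 3.2654 = (6.43, 12.97).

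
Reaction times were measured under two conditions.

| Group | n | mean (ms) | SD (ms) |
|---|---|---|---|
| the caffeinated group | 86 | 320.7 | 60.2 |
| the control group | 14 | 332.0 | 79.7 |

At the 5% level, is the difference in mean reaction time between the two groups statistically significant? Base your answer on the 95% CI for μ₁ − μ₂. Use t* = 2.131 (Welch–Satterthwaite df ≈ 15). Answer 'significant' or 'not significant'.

Per-group SEs: s₁/√n₁ = 60.2/√86 = 6.4915, s₂/√n₂ = 79.7/√14 = 21.3007.
Unpooled SE of the difference: √(42.13957225 + 453.71982049) = 22.2679.
Margin of error = t* · SE = 2.131 × 22.2679 = 47.4529.
x̄₁ − x̄₂ = 320.7 − 332.0 = -11.3000.
CI: -11.3000 ± 47.4529 = (-58.7529, 36.1529).
The interval (-58.7529, 36.1529) contains 0, so the difference is not significant.

not significant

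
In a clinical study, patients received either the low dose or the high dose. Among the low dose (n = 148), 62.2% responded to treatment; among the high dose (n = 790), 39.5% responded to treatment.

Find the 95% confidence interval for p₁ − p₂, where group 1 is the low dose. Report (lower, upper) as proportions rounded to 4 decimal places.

SE₁ = √(p̂₁(1−p̂₁)/n₁) = √(0.6220·0.3780/148) = 0.03986; SE₂ = √(0.3950·0.6050/790) = 0.01739.
Independent samples: SE of the difference = √(SE₁² + SE₂²) = √(0.0015888196 + 0.0003024121) = 0.04349.
z* for 95% confidence is 1.960, so the margin of error is 1.960 × 0.04349 = 0.08524.
Point estimate p̂₁ − p̂₂ = 0.6220 − 0.3950 = 0.2270.
0.2270 ± 0.08524 → (0.1418, 0.3122).

(0.1418, 0.3122)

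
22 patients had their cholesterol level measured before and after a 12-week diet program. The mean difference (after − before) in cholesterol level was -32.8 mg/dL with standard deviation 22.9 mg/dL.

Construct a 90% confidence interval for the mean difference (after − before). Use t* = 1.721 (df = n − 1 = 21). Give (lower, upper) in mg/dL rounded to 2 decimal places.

Paired design: SE = s_d/√n = 22.9/√22 = 4.8823.
t* = 1.721; margin of error = 1.721 × 4.8823 = 8.4024.
-32.8 ± 8.4024 → (-41.20, -24.40).

(-41.20, -24.40)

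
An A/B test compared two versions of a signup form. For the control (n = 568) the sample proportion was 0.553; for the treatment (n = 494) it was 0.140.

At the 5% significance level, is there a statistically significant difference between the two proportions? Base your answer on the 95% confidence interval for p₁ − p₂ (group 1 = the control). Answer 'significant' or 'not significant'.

significant

SE₁ = √(p̂₁(1−p̂₁)/n₁) = √(0.5530·0.4470/568) = 0.02086; SE₂ = √(0.1400·0.8600/494) = 0.01561.
Independent samples: SE of the difference = √(SE₁² + SE₂²) = √(0.0004351396 + 0.0002436721) = 0.02605.
z* for 95% confidence is 1.960, so the margin of error is 1.960 × 0.02605 = 0.05106.
Point estimate p̂₁ − p̂₂ = 0.5530 − 0.1400 = 0.4130.
0.4130 ± 0.05106 → (0.36194, 0.46406).
The interval (0.36194, 0.46406) does not contain 0, so the difference is significant.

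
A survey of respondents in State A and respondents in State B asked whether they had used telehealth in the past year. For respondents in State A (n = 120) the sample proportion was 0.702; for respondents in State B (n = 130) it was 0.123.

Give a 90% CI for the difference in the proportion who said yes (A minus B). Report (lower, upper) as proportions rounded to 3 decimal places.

(0.496, 0.662)

Each SE is √(p̂(1−p̂)/n): √(0.7020·0.2980/120) = 0.04175 and √(0.1230·0.8770/130) = 0.02881.
SE(p̂₁ − p̂₂) = √(SE₁² + SE₂²) = √(0.0017430625 + 0.0008300161) = 0.05073, since the two samples are independent.
At 90% confidence z* = 1.645; margin = 1.645 × 0.05073 = 0.08345.
The difference is 0.7020 − 0.1230 = 0.5790, so the interval is 0.5790 ± 0.08345 = (0.496, 0.662).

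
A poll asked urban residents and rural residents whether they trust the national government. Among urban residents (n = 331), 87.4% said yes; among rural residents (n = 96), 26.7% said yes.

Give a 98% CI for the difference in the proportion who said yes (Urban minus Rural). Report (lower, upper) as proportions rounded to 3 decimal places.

(0.494, 0.720)

The two standard errors are √(0.8740×0.1260/331) = 0.01824 and √(0.2670×0.7330/96) = 0.04515.
Because the samples are independent, SE_diff = √(0.01824² + 0.04515²) = 0.04870.
Using z* = 2.326 for 98%, ME = 2.326 × 0.04870 = 0.11328.
p̂₁ − p̂₂ = 0.6070; interval 0.6070 ± 0.11328 gives (0.494, 0.720).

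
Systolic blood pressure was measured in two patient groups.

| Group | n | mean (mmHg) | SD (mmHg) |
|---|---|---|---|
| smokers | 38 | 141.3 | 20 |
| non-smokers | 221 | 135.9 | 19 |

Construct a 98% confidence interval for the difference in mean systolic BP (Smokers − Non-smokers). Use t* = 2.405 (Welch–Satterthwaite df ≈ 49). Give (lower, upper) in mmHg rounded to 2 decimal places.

(-2.99, 13.79)

Standard errors of each mean: 20/√38 = 3.2444 and 19/√221 = 1.2781.
SE(x̄₁ − x̄₂) = √(3.2444² + 1.2781²) = 3.4871 for independent samples with unequal variances.
With t* = 2.405, the margin is 2.405 × 3.4871 = 8.3865.
x̄₁ − x̄₂ = 141.3 − 135.9 = 5.4000; the interval is 5.4000 ± 8.3865 = (-2.99, 13.79).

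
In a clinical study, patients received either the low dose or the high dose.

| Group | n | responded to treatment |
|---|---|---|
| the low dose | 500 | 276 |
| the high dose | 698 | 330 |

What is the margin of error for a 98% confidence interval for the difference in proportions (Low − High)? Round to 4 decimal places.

Sample proportions: 276/500 = 0.5520, 330/698 = 0.4728.
Each SE is √(p̂(1−p̂)/n): √(0.5520·0.4480/500) = 0.02224 and √(0.4728·0.5272/698) = 0.01890.
SE(p̂₁ − p̂₂) = √(SE₁² + SE₂²) = √(0.0004946176 + 0.00035721) = 0.02919, since the two samples are independent.
At 98% confidence z* = 2.326; margin = 2.326 × 0.02919 = 0.06790.

0.0679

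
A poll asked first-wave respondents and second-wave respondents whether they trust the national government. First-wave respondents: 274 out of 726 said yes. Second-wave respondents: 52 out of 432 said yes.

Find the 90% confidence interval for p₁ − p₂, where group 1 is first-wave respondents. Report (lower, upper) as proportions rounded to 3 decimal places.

(0.218, 0.296)

First, p̂₁ = 274/726 = 0.3774; p̂₂ = 52/432 = 0.1204.
The two standard errors are √(0.3774×0.6226/726) = 0.01799 and √(0.1204×0.8796/432) = 0.01566.
Because the samples are independent, SE_diff = √(0.01799² + 0.01566²) = 0.02385.
Using z* = 1.645 for 90%, ME = 1.645 × 0.02385 = 0.03923.
p̂₁ − p̂₂ = 0.2570; interval 0.2570 ± 0.03923 gives (0.218, 0.296).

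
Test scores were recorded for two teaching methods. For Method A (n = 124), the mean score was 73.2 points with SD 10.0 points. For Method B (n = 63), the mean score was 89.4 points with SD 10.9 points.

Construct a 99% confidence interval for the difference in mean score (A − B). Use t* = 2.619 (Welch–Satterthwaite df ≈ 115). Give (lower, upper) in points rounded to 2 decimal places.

SE₁ = s₁/√n₁ = 10.0/√124 = 0.8980; SE₂ = 10.9/√63 = 1.3733.
Independent samples, unequal variances: SE_diff = √(SE₁² + SE₂²) = √(0.806404 + 1.88595289) = 1.6408.
t* = 2.619, so margin of error = 2.619 × 1.6408 = 4.2973.
Difference in means = 73.2 − 89.4 = -16.2000.
-16.2000 ± 4.2973 → (-20.50, -11.90).

(-20.50, -11.90)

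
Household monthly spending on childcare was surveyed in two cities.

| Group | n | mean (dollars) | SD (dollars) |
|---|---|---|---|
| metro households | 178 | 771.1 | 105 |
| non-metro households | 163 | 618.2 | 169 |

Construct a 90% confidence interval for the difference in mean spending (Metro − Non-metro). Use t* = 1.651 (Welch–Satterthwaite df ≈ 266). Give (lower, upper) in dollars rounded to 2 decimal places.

(127.47, 178.33)

Standard errors of each mean: 105/√178 = 7.8701 and 169/√163 = 13.2371.
SE(x̄₁ − x̄₂) = √(7.8701² + 13.2371²) = 15.4000 for independent samples with unequal variances.
With t* = 1.651, the margin is 1.651 × 15.4000 = 25.4254.
x̄₁ − x̄₂ = 771.1 − 618.2 = 152.9000; the interval is 152.9000 ± 25.4254 = (127.47, 178.33).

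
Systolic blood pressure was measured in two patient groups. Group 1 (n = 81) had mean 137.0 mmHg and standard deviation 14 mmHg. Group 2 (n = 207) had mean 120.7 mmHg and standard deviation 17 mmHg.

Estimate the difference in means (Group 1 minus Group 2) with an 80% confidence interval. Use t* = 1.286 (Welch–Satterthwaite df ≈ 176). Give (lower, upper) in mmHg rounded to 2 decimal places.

(13.79, 18.81)

Per-group SEs: s₁/√n₁ = 14/√81 = 1.5556, s₂/√n₂ = 17/√207 = 1.1816.
Unpooled SE of the difference: √(2.41989136 + 1.39617856) = 1.9535.
Margin of error = t* · SE = 1.286 × 1.9535 = 2.5122.
x̄₁ − x̄₂ = 137.0 − 120.7 = 16.3000.
CI: 16.3000 ± 2.5122 = (13.79, 18.81).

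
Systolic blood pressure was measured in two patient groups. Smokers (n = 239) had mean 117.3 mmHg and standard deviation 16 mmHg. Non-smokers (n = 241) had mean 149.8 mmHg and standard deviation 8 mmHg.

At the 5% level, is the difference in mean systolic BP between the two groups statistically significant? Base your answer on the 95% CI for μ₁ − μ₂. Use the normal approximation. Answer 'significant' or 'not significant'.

Standard errors of each mean: 16/√239 = 1.0350 and 8/√241 = 0.5153.
SE(x̄₁ − x̄₂) = √(1.0350² + 0.5153²) = 1.1562 for independent samples with unequal variances.
With z* = 1.960, the margin is 1.960 × 1.1562 = 2.2662.
x̄₁ − x̄₂ = 117.3 − 149.8 = -32.5000; the interval is -32.5000 ± 2.2662 = (-34.7662, -30.2338).
The interval (-34.7662, -30.2338) does not contain 0, so the difference is significant.

significant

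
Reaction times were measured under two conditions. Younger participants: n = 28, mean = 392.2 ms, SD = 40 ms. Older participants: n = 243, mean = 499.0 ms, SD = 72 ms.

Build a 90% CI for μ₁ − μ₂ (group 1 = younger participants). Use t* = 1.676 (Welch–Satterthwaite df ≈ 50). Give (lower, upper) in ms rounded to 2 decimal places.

Per-group SEs: s₁/√n₁ = 40/√28 = 7.5593, s₂/√n₂ = 72/√243 = 4.6188.
Unpooled SE of the difference: √(57.14301649 + 21.33331344) = 8.8587.
Margin of error = t* · SE = 1.676 × 8.8587 = 14.8472.
x̄₁ − x̄₂ = 392.2 − 499.0 = -106.8000.
CI: -106.8000 ± 14.8472 = (-121.65, -91.95).

(-121.65, -91.95)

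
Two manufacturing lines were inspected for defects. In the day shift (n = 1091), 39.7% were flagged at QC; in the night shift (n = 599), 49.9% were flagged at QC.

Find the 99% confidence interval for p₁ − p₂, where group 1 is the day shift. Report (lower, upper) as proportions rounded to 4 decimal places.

SE₁ = √(p̂₁(1−p̂₁)/n₁) = √(0.3970·0.6030/1091) = 0.01481; SE₂ = √(0.4990·0.5010/599) = 0.02043.
Independent samples: SE of the difference = √(SE₁² + SE₂²) = √(0.0002193361 + 0.0004173849) = 0.02523.
z* for 99% confidence is 2.576, so the margin of error is 2.576 × 0.02523 = 0.06499.
Point estimate p̂₁ − p̂₂ = 0.3970 − 0.4990 = -0.1020.
-0.1020 ± 0.06499 → (-0.1670, -0.0370).

(-0.1670, -0.0370)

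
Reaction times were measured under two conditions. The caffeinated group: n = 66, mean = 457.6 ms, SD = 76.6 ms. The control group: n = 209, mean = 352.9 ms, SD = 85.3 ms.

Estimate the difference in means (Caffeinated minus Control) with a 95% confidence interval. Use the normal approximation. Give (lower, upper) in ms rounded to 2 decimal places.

(82.90, 126.50)

SE₁ = s₁/√n₁ = 76.6/√66 = 9.4288; SE₂ = 85.3/√209 = 5.9003.
Independent samples, unequal variances: SE_diff = √(SE₁² + SE₂²) = √(88.90226944 + 34.81354009) = 11.1228.
z* = 1.960, so margin of error = 1.960 × 11.1228 = 21.8007.
Difference in means = 457.6 − 352.9 = 104.7000.
104.7000 ± 21.8007 → (82.90, 126.50).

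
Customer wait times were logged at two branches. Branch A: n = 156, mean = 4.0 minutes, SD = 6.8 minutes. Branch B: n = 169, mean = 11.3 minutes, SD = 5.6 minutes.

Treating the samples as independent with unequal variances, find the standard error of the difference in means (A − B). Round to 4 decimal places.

Per-group SEs: s₁/√n₁ = 6.8/√156 = 0.5444, s₂/√n₂ = 5.6/√169 = 0.4308.
Unpooled SE of the difference: √(0.29637136 + 0.18558864) = 0.6942.

0.6942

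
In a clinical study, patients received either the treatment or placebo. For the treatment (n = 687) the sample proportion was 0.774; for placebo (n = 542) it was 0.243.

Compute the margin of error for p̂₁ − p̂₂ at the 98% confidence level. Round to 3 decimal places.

0.057

The two standard errors are √(0.7740×0.2260/687) = 0.01596 and √(0.2430×0.7570/542) = 0.01842.
Because the samples are independent, SE_diff = √(0.01596² + 0.01842²) = 0.02437.
Using z* = 2.326 for 98%, ME = 2.326 × 0.02437 = 0.05668.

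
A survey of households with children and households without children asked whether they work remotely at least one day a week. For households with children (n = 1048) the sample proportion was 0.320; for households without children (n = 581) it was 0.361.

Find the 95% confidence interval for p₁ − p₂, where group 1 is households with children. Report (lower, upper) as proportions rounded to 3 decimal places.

The two standard errors are √(0.3200×0.6800/1048) = 0.01441 and √(0.3610×0.6390/581) = 0.01993.
Because the samples are independent, SE_diff = √(0.01441² + 0.01993²) = 0.02459.
Using z* = 1.960 for 95%, ME = 1.960 × 0.02459 = 0.04820.
p̂₁ − p̂₂ = -0.0410; interval -0.0410 ± 0.04820 gives (-0.089, 0.007).

(-0.089, 0.007)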